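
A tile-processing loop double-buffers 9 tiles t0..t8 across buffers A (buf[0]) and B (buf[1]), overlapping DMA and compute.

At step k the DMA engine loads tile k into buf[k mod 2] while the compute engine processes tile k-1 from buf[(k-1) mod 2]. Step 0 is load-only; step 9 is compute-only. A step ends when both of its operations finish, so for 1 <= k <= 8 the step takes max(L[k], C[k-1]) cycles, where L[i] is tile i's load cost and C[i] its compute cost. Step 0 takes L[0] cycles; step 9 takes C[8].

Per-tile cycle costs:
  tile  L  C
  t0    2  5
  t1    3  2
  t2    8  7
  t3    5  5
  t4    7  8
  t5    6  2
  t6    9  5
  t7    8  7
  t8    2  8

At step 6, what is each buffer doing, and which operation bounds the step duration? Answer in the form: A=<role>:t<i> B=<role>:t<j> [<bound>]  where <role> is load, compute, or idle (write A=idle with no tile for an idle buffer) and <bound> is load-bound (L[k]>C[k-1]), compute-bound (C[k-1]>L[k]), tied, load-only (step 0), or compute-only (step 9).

step 6: A=load:t6 B=compute:t5 [load-bound]

k=0 load=t0/2c comp=- wait=2 total=2
k=1 load=t1/3c comp=t0/5c wait=5 total=7
k=2 load=t2/8c comp=t1/2c wait=8 total=15
k=3 load=t3/5c comp=t2/7c wait=7 total=22
k=4 load=t4/7c comp=t3/5c wait=7 total=29
k=5 load=t5/6c comp=t4/8c wait=8 total=37
k=6 load=t6/9c comp=t5/2c wait=9 total=46
k=7 load=t7/8c comp=t6/5c wait=8 total=54
k=8 load=t8/2c comp=t7/7c wait=7 total=61
k=9 load=- comp=t8/8c wait=8 total=69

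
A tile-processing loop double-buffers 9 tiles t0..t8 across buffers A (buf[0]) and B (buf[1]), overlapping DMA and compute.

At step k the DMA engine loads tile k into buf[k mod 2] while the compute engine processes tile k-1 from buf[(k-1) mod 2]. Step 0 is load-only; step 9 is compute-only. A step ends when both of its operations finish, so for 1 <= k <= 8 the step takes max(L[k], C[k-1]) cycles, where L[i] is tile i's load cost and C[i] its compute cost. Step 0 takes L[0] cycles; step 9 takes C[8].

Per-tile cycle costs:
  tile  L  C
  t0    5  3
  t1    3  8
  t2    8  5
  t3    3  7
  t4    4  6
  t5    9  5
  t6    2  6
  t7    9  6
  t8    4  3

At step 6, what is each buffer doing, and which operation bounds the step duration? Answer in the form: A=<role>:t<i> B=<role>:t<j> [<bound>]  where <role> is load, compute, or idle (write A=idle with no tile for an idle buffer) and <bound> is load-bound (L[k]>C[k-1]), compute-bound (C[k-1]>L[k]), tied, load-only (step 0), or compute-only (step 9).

step 6: A=load:t6 B=compute:t5 [compute-bound]

[0] DMA t0→A (5c) ∥ CU idle ⇒ 5c, clock 5
[1] DMA t1→B (3c) ∥ CU A:t0 (3c) ⇒ 3c, clock 8
[2] DMA t2→A (8c) ∥ CU B:t1 (8c) ⇒ 8c, clock 16
[3] DMA t3→B (3c) ∥ CU A:t2 (5c) ⇒ 5c, clock 21
[4] DMA t4→A (4c) ∥ CU B:t3 (7c) ⇒ 7c, clock 28
[5] DMA t5→B (9c) ∥ CU A:t4 (6c) ⇒ 9c, clock 37
[6] DMA t6→A (2c) ∥ CU B:t5 (5c) ⇒ 5c, clock 42
[7] DMA t7→B (9c) ∥ CU A:t6 (6c) ⇒ 9c, clock 51
[8] DMA t8→A (4c) ∥ CU B:t7 (6c) ⇒ 6c, clock 57
[9] DMA idle ∥ CU A:t8 (3c) ⇒ 3c, clock 60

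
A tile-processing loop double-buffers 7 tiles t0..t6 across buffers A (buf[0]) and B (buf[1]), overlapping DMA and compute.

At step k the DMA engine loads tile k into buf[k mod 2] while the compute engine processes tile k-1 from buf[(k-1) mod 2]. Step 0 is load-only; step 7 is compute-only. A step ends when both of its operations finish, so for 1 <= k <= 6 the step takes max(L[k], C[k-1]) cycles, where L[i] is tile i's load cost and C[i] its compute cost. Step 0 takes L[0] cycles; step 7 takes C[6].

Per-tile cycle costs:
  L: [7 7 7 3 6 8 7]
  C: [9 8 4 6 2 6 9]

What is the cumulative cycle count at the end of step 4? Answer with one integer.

end_cycle[4] = 34

step 0: L[0]=7 → dur=7, Σ=7 | A=load:t0 B=idle [load-only]
step 1: L[1]=7 C[0]=9 → dur=9, Σ=16 | A=compute:t0 B=load:t1 [compute-bound]
step 2: L[2]=7 C[1]=8 → dur=8, Σ=24 | A=load:t2 B=compute:t1 [compute-bound]
step 3: L[3]=3 C[2]=4 → dur=4, Σ=28 | A=compute:t2 B=load:t3 [compute-bound]
step 4: L[4]=6 C[3]=6 → dur=6, Σ=34 | A=load:t4 B=compute:t3 [tied]
step 5: L[5]=8 C[4]=2 → dur=8, Σ=42 | A=compute:t4 B=load:t5 [load-bound]
step 6: L[6]=7 C[5]=6 → dur=7, Σ=49 | A=load:t6 B=compute:t5 [load-bound]
step 7: C[6]=9 → dur=9, Σ=58 | A=compute:t6 B=idle [compute-only]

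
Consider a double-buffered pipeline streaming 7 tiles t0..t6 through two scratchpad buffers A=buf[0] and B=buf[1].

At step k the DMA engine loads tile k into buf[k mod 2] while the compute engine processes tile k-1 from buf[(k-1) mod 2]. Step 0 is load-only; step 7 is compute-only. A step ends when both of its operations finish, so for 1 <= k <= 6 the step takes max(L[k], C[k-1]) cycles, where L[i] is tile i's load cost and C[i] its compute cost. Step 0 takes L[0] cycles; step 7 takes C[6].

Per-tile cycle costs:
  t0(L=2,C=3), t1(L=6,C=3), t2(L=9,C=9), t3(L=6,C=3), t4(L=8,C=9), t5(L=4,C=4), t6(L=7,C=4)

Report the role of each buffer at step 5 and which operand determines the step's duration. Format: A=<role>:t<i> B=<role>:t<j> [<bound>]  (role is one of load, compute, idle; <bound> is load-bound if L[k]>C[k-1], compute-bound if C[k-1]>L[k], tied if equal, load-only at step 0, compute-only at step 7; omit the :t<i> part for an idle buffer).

step 5: A=compute:t4 B=load:t5 [compute-bound]

  0. 2=2c; end=2; A:t0 B:-
  1. max(6,3)=6c; end=8; A:t0 B:t1
  2. max(9,3)=9c; end=17; A:t2 B:t1
  3. max(6,9)=9c; end=26; A:t2 B:t3
  4. max(8,3)=8c; end=34; A:t4 B:t3
  5. max(4,9)=9c; end=43; A:t4 B:t5
  6. max(7,4)=7c; end=50; A:t6 B:t5
  7. 4=4c; end=54; A:t6 B:t5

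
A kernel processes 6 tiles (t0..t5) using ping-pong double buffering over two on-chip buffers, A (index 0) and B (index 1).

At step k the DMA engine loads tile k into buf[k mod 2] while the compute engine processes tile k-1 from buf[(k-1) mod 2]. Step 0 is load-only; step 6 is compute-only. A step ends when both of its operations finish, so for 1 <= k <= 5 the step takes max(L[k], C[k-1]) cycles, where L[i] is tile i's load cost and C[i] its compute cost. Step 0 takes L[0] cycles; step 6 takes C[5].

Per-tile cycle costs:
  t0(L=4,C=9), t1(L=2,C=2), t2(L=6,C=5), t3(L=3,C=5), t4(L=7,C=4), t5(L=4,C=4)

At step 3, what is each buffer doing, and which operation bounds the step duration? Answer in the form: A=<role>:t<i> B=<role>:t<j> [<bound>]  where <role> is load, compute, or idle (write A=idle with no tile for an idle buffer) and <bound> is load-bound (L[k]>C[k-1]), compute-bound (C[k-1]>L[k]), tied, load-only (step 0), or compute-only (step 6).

step 3: A=compute:t2 B=load:t3 [compute-bound]

[0] DMA t0→A (4c) ∥ CU idle ⇒ 4c, clock 4
[1] DMA t1→B (2c) ∥ CU A:t0 (9c) ⇒ 9c, clock 13
[2] DMA t2→A (6c) ∥ CU B:t1 (2c) ⇒ 6c, clock 19
[3] DMA t3→B (3c) ∥ CU A:t2 (5c) ⇒ 5c, clock 24
[4] DMA t4→A (7c) ∥ CU B:t3 (5c) ⇒ 7c, clock 31
[5] DMA t5→B (4c) ∥ CU A:t4 (4c) ⇒ 4c, clock 35
[6] DMA idle ∥ CU B:t5 (4c) ⇒ 4c, clock 39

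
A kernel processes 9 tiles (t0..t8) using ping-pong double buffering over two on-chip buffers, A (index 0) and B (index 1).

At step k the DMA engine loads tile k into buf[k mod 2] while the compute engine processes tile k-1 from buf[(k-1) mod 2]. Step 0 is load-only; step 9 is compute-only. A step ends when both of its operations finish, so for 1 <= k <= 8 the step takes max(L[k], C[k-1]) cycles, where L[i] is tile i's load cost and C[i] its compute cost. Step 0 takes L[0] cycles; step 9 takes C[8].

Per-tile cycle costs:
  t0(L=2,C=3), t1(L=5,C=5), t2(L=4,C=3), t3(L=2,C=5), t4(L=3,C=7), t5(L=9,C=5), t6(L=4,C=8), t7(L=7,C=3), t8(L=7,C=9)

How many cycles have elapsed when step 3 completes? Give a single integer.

end_cycle[3] = 15

k=0 load=t0/2c comp=- wait=2 total=2
k=1 load=t1/5c comp=t0/3c wait=5 total=7
k=2 load=t2/4c comp=t1/5c wait=5 total=12
k=3 load=t3/2c comp=t2/3c wait=3 total=15
k=4 load=t4/3c comp=t3/5c wait=5 total=20
k=5 load=t5/9c comp=t4/7c wait=9 total=29
k=6 load=t6/4c comp=t5/5c wait=5 total=34
k=7 load=t7/7c comp=t6/8c wait=8 total=42
k=8 load=t8/7c comp=t7/3c wait=7 total=49
k=9 load=- comp=t8/9c wait=9 total=58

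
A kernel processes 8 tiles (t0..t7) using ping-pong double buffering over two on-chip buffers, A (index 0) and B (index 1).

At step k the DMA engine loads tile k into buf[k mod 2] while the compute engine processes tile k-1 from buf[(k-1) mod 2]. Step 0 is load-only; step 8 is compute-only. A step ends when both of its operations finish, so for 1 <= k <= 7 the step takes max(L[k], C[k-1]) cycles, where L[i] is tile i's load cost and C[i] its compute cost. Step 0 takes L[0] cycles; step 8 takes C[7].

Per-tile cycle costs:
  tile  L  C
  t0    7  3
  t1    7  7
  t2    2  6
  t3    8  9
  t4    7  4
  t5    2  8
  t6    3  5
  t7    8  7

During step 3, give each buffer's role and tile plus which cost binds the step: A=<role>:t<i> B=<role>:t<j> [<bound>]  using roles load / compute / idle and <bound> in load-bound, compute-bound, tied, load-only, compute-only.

step 3: A=compute:t2 B=load:t3 [load-bound]

step 0: L[0]=7 → dur=7, Σ=7 | A=load:t0 B=idle [load-only]
step 1: L[1]=7 C[0]=3 → dur=7, Σ=14 | A=compute:t0 B=load:t1 [load-bound]
step 2: L[2]=2 C[1]=7 → dur=7, Σ=21 | A=load:t2 B=compute:t1 [compute-bound]
step 3: L[3]=8 C[2]=6 → dur=8, Σ=29 | A=compute:t2 B=load:t3 [load-bound]
step 4: L[4]=7 C[3]=9 → dur=9, Σ=38 | A=load:t4 B=compute:t3 [compute-bound]
step 5: L[5]=2 C[4]=4 → dur=4, Σ=42 | A=compute:t4 B=load:t5 [compute-bound]
step 6: L[6]=3 C[5]=8 → dur=8, Σ=50 | A=load:t6 B=compute:t5 [compute-bound]
step 7: L[7]=8 C[6]=5 → dur=8, Σ=58 | A=compute:t6 B=load:t7 [load-bound]
step 8: C[7]=7 → dur=7, Σ=65 | A=idle B=compute:t7 [compute-only]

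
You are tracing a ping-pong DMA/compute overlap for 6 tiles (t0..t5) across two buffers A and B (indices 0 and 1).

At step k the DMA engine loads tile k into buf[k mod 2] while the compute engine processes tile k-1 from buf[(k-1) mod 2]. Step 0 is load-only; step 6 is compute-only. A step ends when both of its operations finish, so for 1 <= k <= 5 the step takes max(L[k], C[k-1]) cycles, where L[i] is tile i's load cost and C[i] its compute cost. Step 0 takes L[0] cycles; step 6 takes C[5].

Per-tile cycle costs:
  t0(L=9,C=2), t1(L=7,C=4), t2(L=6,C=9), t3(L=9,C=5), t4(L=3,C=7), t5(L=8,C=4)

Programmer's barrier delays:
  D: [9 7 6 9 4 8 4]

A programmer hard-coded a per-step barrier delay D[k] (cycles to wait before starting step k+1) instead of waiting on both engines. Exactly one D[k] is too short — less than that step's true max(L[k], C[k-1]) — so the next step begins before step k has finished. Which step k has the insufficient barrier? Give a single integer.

hazard at step 4

k=0 barrier L[0]=9→9c, D[0]=9 ok
k=1 barrier max(L[1]=7,C[0]=2)→7c, D[1]=7 ok
k=2 barrier max(L[2]=6,C[1]=4)→6c, D[2]=6 ok
k=3 barrier max(L[3]=9,C[2]=9)→9c, D[3]=9 ok
k=4 barrier max(L[4]=3,C[3]=5)→5c, D[4]=4 SHORT
k=5 barrier max(L[5]=8,C[4]=7)→8c, D[5]=8 ok
k=6 barrier C[5]=4→4c, D[6]=4 ok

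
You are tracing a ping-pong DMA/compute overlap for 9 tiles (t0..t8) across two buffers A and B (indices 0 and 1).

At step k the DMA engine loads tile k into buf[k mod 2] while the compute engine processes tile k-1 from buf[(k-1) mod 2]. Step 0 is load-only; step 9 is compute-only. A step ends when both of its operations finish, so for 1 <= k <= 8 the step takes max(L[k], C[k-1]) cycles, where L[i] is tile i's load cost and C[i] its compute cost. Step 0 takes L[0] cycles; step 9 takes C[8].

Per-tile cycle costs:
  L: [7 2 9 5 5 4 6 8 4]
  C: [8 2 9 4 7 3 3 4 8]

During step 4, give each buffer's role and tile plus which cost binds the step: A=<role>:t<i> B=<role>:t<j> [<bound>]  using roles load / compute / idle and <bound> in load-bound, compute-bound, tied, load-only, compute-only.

step 0: L[0]=7 → dur=7, Σ=7 | A=load:t0 B=idle [load-only]
step 1: L[1]=2 C[0]=8 → dur=8, Σ=15 | A=compute:t0 B=load:t1 [compute-bound]
step 2: L[2]=9 C[1]=2 → dur=9, Σ=24 | A=load:t2 B=compute:t1 [load-bound]
step 3: L[3]=5 C[2]=9 → dur=9, Σ=33 | A=compute:t2 B=load:t3 [compute-bound]
step 4: L[4]=5 C[3]=4 → dur=5, Σ=38 | A=load:t4 B=compute:t3 [load-bound]
step 5: L[5]=4 C[4]=7 → dur=7, Σ=45 | A=compute:t4 B=load:t5 [compute-bound]
step 6: L[6]=6 C[5]=3 → dur=6, Σ=51 | A=load:t6 B=compute:t5 [load-bound]
step 7: L[7]=8 C[6]=3 → dur=8, Σ=59 | A=compute:t6 B=load:t7 [load-bound]
step 8: L[8]=4 C[7]=4 → dur=4, Σ=63 | A=load:t8 B=compute:t7 [tied]
step 9: C[8]=8 → dur=8, Σ=71 | A=compute:t8 B=idle [compute-only]

step 4: A=load:t4 B=compute:t3 [load-bound]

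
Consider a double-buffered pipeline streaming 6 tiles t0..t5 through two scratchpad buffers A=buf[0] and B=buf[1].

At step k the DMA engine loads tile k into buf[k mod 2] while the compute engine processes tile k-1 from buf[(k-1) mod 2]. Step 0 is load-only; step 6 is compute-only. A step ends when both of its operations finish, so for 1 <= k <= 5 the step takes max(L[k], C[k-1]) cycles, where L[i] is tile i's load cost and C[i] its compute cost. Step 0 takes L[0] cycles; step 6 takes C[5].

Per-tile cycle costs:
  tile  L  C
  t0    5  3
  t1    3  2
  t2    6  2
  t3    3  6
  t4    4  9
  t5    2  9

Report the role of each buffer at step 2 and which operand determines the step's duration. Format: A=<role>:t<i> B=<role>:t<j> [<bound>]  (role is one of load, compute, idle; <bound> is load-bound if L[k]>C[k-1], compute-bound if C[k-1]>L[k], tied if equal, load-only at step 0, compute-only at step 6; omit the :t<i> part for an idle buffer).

step 2: A=load:t2 B=compute:t1 [load-bound]

[0] DMA t0→A (5c) ∥ CU idle ⇒ 5c, clock 5
[1] DMA t1→B (3c) ∥ CU A:t0 (3c) ⇒ 3c, clock 8
[2] DMA t2→A (6c) ∥ CU B:t1 (2c) ⇒ 6c, clock 14
[3] DMA t3→B (3c) ∥ CU A:t2 (2c) ⇒ 3c, clock 17
[4] DMA t4→A (4c) ∥ CU B:t3 (6c) ⇒ 6c, clock 23
[5] DMA t5→B (2c) ∥ CU A:t4 (9c) ⇒ 9c, clock 32
[6] DMA idle ∥ CU B:t5 (9c) ⇒ 9c, clock 41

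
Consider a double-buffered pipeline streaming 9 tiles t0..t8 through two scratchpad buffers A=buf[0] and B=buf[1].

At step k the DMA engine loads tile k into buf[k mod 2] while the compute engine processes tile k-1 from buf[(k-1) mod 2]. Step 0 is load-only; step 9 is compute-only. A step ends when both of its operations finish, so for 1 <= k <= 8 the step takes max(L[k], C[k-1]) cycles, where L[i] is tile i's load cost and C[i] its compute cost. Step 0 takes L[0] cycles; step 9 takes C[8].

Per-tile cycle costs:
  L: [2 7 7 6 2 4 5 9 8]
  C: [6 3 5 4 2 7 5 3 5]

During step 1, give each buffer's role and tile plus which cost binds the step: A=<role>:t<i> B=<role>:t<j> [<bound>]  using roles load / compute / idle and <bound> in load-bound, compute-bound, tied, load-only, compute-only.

step 1: A=compute:t0 B=load:t1 [load-bound]

  0. 2=2c; end=2; A:t0 B:-
  1. max(7,6)=7c; end=9; A:t0 B:t1
  2. max(7,3)=7c; end=16; A:t2 B:t1
  3. max(6,5)=6c; end=22; A:t2 B:t3
  4. max(2,4)=4c; end=26; A:t4 B:t3
  5. max(4,2)=4c; end=30; A:t4 B:t5
  6. max(5,7)=7c; end=37; A:t6 B:t5
  7. max(9,5)=9c; end=46; A:t6 B:t7
  8. max(8,3)=8c; end=54; A:t8 B:t7
  9. 5=5c; end=59; A:t8 B:t7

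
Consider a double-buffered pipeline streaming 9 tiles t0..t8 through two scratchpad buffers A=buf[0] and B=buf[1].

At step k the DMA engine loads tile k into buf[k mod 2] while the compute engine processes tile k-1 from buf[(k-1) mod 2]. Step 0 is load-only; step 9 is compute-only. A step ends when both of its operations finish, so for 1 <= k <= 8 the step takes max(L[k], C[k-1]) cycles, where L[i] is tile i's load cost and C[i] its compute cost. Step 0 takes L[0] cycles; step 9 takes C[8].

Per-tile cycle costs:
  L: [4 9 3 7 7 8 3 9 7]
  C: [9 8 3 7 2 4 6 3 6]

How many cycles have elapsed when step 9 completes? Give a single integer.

end_cycle[9] = 69

step 0: L[0]=4 → dur=4, Σ=4 | A=load:t0 B=idle [load-only]
step 1: L[1]=9 C[0]=9 → dur=9, Σ=13 | A=compute:t0 B=load:t1 [tied]
step 2: L[2]=3 C[1]=8 → dur=8, Σ=21 | A=load:t2 B=compute:t1 [compute-bound]
step 3: L[3]=7 C[2]=3 → dur=7, Σ=28 | A=compute:t2 B=load:t3 [load-bound]
step 4: L[4]=7 C[3]=7 → dur=7, Σ=35 | A=load:t4 B=compute:t3 [tied]
step 5: L[5]=8 C[4]=2 → dur=8, Σ=43 | A=compute:t4 B=load:t5 [load-bound]
step 6: L[6]=3 C[5]=4 → dur=4, Σ=47 | A=load:t6 B=compute:t5 [compute-bound]
step 7: L[7]=9 C[6]=6 → dur=9, Σ=56 | A=compute:t6 B=load:t7 [load-bound]
step 8: L[8]=7 C[7]=3 → dur=7, Σ=63 | A=load:t8 B=compute:t7 [load-bound]
step 9: C[8]=6 → dur=6, Σ=69 | A=compute:t8 B=idle [compute-only]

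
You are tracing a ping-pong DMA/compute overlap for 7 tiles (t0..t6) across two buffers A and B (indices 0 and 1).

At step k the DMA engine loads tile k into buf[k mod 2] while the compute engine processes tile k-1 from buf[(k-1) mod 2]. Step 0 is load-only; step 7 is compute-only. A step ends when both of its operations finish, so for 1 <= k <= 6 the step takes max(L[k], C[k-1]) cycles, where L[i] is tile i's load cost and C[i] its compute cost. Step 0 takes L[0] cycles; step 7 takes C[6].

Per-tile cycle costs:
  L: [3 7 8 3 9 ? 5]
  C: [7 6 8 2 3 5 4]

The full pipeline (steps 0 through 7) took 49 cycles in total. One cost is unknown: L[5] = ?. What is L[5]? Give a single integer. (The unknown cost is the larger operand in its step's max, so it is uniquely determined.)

step 0: dur = L[0]=3 = 3
step 1: dur = max(L[1]=7, C[0]=7) = 7
step 2: dur = max(L[2]=8, C[1]=6) = 8
step 3: dur = max(L[3]=3, C[2]=8) = 8
step 4: dur = max(L[4]=9, C[3]=2) = 9
step 5: dur = max(L[5]=?, C[4]=3) = L[5]  (unknown; binding)
step 6: dur = max(L[6]=5, C[5]=5) = 5
step 7: dur = C[6]=4 = 4
sum of known step durations = 44
dur[5] = total - known = 49 - 44 = 5
L[5] is the binding max in step 5, so L[5] = dur[5] = 5

L[5] = 5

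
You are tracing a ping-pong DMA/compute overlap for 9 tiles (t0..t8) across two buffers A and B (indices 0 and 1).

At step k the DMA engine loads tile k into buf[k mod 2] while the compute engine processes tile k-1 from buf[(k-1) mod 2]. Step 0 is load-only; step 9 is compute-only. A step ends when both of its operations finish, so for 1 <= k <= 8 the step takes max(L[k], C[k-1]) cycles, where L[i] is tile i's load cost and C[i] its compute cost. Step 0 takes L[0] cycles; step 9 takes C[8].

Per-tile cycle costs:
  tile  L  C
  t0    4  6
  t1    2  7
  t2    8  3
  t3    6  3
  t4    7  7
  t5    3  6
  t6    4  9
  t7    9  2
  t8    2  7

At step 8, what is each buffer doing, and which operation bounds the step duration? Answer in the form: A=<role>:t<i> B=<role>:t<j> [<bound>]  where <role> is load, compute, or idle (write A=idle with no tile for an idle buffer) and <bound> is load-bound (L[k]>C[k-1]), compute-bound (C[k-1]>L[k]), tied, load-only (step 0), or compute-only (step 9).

step 0: L[0]=4 → dur=4, Σ=4 | A=load:t0 B=idle [load-only]
step 1: L[1]=2 C[0]=6 → dur=6, Σ=10 | A=compute:t0 B=load:t1 [compute-bound]
step 2: L[2]=8 C[1]=7 → dur=8, Σ=18 | A=load:t2 B=compute:t1 [load-bound]
step 3: L[3]=6 C[2]=3 → dur=6, Σ=24 | A=compute:t2 B=load:t3 [load-bound]
step 4: L[4]=7 C[3]=3 → dur=7, Σ=31 | A=load:t4 B=compute:t3 [load-bound]
step 5: L[5]=3 C[4]=7 → dur=7, Σ=38 | A=compute:t4 B=load:t5 [compute-bound]
step 6: L[6]=4 C[5]=6 → dur=6, Σ=44 | A=load:t6 B=compute:t5 [compute-bound]
step 7: L[7]=9 C[6]=9 → dur=9, Σ=53 | A=compute:t6 B=load:t7 [tied]
step 8: L[8]=2 C[7]=2 → dur=2, Σ=55 | A=load:t8 B=compute:t7 [tied]
step 9: C[8]=7 → dur=7, Σ=62 | A=compute:t8 B=idle [compute-only]

step 8: A=load:t8 B=compute:t7 [tied]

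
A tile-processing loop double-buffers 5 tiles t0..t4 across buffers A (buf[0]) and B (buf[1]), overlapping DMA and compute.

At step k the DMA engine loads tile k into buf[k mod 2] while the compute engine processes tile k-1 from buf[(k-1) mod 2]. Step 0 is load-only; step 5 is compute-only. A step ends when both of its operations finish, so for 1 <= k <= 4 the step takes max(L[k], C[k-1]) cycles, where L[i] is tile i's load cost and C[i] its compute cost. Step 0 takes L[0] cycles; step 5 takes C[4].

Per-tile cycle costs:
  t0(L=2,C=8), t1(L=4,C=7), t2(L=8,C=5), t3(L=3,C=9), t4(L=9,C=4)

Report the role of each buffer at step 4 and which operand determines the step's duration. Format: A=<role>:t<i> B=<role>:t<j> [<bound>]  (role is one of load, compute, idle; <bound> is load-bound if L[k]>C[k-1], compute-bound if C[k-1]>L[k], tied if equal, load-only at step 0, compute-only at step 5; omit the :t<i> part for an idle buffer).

step 4: A=load:t4 B=compute:t3 [tied]

step 0: L[0]=2 → dur=2, Σ=2 | A=load:t0 B=idle [load-only]
step 1: L[1]=4 C[0]=8 → dur=8, Σ=10 | A=compute:t0 B=load:t1 [compute-bound]
step 2: L[2]=8 C[1]=7 → dur=8, Σ=18 | A=load:t2 B=compute:t1 [load-bound]
step 3: L[3]=3 C[2]=5 → dur=5, Σ=23 | A=compute:t2 B=load:t3 [compute-bound]
step 4: L[4]=9 C[3]=9 → dur=9, Σ=32 | A=load:t4 B=compute:t3 [tied]
step 5: C[4]=4 → dur=4, Σ=36 | A=compute:t4 B=idle [compute-only]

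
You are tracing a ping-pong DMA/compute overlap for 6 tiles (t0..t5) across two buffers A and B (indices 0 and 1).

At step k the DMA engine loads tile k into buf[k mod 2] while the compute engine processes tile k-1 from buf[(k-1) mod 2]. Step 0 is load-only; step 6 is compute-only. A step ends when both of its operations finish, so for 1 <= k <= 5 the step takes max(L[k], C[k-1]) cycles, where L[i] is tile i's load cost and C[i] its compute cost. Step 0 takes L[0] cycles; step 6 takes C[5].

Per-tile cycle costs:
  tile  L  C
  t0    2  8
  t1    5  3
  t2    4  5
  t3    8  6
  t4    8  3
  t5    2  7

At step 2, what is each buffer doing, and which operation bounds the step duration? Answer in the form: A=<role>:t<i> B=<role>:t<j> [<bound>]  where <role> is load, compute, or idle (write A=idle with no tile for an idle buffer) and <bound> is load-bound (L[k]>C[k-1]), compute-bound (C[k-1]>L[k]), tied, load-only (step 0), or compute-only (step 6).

step 2: A=load:t2 B=compute:t1 [load-bound]

step 0: L[0]=2 → dur=2, Σ=2 | A=load:t0 B=idle [load-only]
step 1: L[1]=5 C[0]=8 → dur=8, Σ=10 | A=compute:t0 B=load:t1 [compute-bound]
step 2: L[2]=4 C[1]=3 → dur=4, Σ=14 | A=load:t2 B=compute:t1 [load-bound]
step 3: L[3]=8 C[2]=5 → dur=8, Σ=22 | A=compute:t2 B=load:t3 [load-bound]
step 4: L[4]=8 C[3]=6 → dur=8, Σ=30 | A=load:t4 B=compute:t3 [load-bound]
step 5: L[5]=2 C[4]=3 → dur=3, Σ=33 | A=compute:t4 B=load:t5 [compute-bound]
step 6: C[5]=7 → dur=7, Σ=40 | A=idle B=compute:t5 [compute-only]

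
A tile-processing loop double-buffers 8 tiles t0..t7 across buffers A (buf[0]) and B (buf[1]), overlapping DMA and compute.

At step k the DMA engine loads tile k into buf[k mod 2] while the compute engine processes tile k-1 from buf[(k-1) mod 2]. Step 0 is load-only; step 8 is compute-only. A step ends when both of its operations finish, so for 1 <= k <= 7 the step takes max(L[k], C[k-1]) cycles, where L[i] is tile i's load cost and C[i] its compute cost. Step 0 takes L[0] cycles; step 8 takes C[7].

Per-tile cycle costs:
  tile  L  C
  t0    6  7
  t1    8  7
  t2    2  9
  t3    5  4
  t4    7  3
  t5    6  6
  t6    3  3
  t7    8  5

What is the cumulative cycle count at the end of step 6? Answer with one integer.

end_cycle[6] = 49

k=0 load=t0/6c comp=- wait=6 total=6
k=1 load=t1/8c comp=t0/7c wait=8 total=14
k=2 load=t2/2c comp=t1/7c wait=7 total=21
k=3 load=t3/5c comp=t2/9c wait=9 total=30
k=4 load=t4/7c comp=t3/4c wait=7 total=37
k=5 load=t5/6c comp=t4/3c wait=6 total=43
k=6 load=t6/3c comp=t5/6c wait=6 total=49
k=7 load=t7/8c comp=t6/3c wait=8 total=57
k=8 load=- comp=t7/5c wait=5 total=62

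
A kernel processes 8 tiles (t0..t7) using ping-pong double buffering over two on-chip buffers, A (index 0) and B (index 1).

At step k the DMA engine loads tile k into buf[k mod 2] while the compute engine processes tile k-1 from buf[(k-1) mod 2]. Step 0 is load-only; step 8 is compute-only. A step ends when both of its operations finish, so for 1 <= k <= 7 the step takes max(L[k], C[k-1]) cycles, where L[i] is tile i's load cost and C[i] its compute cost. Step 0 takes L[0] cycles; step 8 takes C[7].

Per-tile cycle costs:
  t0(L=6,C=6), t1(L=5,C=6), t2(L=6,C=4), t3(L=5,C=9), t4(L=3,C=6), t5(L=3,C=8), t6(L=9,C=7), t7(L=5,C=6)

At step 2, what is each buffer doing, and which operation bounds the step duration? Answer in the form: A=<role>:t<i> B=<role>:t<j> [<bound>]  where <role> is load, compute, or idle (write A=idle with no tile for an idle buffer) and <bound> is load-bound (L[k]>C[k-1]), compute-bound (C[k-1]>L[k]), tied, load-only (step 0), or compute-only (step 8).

step 0: L[0]=6 → dur=6, Σ=6 | A=load:t0 B=idle [load-only]
step 1: L[1]=5 C[0]=6 → dur=6, Σ=12 | A=compute:t0 B=load:t1 [compute-bound]
step 2: L[2]=6 C[1]=6 → dur=6, Σ=18 | A=load:t2 B=compute:t1 [tied]
step 3: L[3]=5 C[2]=4 → dur=5, Σ=23 | A=compute:t2 B=load:t3 [load-bound]
step 4: L[4]=3 C[3]=9 → dur=9, Σ=32 | A=load:t4 B=compute:t3 [compute-bound]
step 5: L[5]=3 C[4]=6 → dur=6, Σ=38 | A=compute:t4 B=load:t5 [compute-bound]
step 6: L[6]=9 C[5]=8 → dur=9, Σ=47 | A=load:t6 B=compute:t5 [load-bound]
step 7: L[7]=5 C[6]=7 → dur=7, Σ=54 | A=compute:t6 B=load:t7 [compute-bound]
step 8: C[7]=6 → dur=6, Σ=60 | A=idle B=compute:t7 [compute-only]

step 2: A=load:t2 B=compute:t1 [tied]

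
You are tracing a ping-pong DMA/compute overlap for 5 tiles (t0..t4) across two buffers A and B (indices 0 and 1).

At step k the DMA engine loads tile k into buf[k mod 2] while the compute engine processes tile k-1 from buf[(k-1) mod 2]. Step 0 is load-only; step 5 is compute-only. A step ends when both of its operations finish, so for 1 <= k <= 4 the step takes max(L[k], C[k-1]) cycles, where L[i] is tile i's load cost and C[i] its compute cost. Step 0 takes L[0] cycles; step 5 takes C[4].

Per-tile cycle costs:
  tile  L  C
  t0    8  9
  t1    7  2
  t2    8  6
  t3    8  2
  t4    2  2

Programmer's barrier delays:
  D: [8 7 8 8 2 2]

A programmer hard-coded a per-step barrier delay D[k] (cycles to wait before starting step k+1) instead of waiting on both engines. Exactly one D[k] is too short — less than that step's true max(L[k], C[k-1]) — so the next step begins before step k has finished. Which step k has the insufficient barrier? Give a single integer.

hazard at step 1

step 0: need L[0]=8 = 8; D[0]=8 ok
step 1: need max(L[1]=7,C[0]=9) = 9; D[1]=7 SHORT
step 2: need max(L[2]=8,C[1]=2) = 8; D[2]=8 ok
step 3: need max(L[3]=8,C[2]=6) = 8; D[3]=8 ok
step 4: need max(L[4]=2,C[3]=2) = 2; D[4]=2 ok
step 5: need C[4]=2 = 2; D[5]=2 ok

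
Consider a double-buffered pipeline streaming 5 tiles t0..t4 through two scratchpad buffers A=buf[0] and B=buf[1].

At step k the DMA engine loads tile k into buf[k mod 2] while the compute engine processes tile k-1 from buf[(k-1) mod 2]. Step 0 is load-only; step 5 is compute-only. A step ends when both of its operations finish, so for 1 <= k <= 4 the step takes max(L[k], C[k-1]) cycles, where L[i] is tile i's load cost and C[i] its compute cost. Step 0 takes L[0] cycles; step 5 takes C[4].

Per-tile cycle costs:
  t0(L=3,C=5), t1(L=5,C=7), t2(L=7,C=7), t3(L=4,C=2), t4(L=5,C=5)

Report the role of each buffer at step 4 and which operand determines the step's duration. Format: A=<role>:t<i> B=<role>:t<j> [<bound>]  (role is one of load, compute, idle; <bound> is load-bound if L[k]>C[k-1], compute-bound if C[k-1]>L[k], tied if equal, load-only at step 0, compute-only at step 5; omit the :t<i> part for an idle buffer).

step 0: L[0]=3 → dur=3, Σ=3 | A=load:t0 B=idle [load-only]
step 1: L[1]=5 C[0]=5 → dur=5, Σ=8 | A=compute:t0 B=load:t1 [tied]
step 2: L[2]=7 C[1]=7 → dur=7, Σ=15 | A=load:t2 B=compute:t1 [tied]
step 3: L[3]=4 C[2]=7 → dur=7, Σ=22 | A=compute:t2 B=load:t3 [compute-bound]
step 4: L[4]=5 C[3]=2 → dur=5, Σ=27 | A=load:t4 B=compute:t3 [load-bound]
step 5: C[4]=5 → dur=5, Σ=32 | A=compute:t4 B=idle [compute-only]

step 4: A=load:t4 B=compute:t3 [load-bound]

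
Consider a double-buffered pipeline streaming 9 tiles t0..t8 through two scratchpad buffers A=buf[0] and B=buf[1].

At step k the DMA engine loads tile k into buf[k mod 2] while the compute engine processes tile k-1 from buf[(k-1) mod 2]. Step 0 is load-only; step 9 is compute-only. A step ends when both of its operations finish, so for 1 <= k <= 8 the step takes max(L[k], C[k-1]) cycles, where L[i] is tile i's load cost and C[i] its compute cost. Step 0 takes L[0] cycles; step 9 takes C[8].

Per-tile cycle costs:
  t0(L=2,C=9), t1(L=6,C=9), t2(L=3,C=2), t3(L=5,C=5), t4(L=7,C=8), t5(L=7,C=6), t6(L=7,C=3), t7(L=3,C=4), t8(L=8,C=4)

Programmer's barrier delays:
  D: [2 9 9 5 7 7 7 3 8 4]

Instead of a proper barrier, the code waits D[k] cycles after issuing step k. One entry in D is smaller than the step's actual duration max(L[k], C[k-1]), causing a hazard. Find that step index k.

[0] required=L[0]=2=2 vs D=2 ok
[1] required=max(L[1]=6,C[0]=9)=9 vs D=9 ok
[2] required=max(L[2]=3,C[1]=9)=9 vs D=9 ok
[3] required=max(L[3]=5,C[2]=2)=5 vs D=5 ok
[4] required=max(L[4]=7,C[3]=5)=7 vs D=7 ok
[5] required=max(L[5]=7,C[4]=8)=8 vs D=7 SHORT
[6] required=max(L[6]=7,C[5]=6)=7 vs D=7 ok
[7] required=max(L[7]=3,C[6]=3)=3 vs D=3 ok
[8] required=max(L[8]=8,C[7]=4)=8 vs D=8 ok
[9] required=C[8]=4=4 vs D=4 ok

hazard at step 5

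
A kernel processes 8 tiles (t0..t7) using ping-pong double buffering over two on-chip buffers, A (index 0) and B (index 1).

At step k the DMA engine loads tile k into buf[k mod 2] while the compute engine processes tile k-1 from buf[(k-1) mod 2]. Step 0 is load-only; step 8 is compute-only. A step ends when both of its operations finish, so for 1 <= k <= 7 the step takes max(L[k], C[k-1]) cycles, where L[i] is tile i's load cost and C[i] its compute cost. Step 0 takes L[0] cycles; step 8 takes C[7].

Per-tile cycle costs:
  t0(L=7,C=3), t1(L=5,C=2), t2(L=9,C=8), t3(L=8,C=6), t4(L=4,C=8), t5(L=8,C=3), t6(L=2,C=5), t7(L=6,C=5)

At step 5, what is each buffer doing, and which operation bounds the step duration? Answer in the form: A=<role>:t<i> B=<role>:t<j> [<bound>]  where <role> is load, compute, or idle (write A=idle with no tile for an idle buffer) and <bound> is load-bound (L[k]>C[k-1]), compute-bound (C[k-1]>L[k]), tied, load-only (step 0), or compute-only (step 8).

k=0 load=t0/7c comp=- wait=7 total=7
k=1 load=t1/5c comp=t0/3c wait=5 total=12
k=2 load=t2/9c comp=t1/2c wait=9 total=21
k=3 load=t3/8c comp=t2/8c wait=8 total=29
k=4 load=t4/4c comp=t3/6c wait=6 total=35
k=5 load=t5/8c comp=t4/8c wait=8 total=43
k=6 load=t6/2c comp=t5/3c wait=3 total=46
k=7 load=t7/6c comp=t6/5c wait=6 total=52
k=8 load=- comp=t7/5c wait=5 total=57

step 5: A=compute:t4 B=load:t5 [tied]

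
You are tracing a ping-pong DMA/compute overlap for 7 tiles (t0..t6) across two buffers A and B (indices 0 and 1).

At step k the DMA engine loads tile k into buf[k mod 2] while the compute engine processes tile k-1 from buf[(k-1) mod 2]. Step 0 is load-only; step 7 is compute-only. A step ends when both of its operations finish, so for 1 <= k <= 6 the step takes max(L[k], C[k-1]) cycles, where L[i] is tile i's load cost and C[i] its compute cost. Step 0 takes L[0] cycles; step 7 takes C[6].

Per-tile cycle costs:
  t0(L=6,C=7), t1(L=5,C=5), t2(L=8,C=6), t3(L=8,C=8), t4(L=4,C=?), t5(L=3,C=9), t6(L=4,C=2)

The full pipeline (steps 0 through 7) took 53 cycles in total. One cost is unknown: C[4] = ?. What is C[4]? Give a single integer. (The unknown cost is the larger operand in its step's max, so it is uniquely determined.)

step 0 → dur = L[0]=6 = 6
step 1 → dur = max(L[1]=5, C[0]=7) = 7
step 2 → dur = max(L[2]=8, C[1]=5) = 8
step 3 → dur = max(L[3]=8, C[2]=6) = 8
step 4 → dur = max(L[4]=4, C[3]=8) = 8
step 5 → dur = max(L[5]=3, C[4]=?) = C[4]  (unknown; binding)
step 6 → dur = max(L[6]=4, C[5]=9) = 9
step 7 → dur = C[6]=2 = 2
sum of known step durations = 48
dur[5] = total - known = 53 - 48 = 5
C[4] is the binding max in step 5, so C[4] = dur[5] = 5

C[4] = 5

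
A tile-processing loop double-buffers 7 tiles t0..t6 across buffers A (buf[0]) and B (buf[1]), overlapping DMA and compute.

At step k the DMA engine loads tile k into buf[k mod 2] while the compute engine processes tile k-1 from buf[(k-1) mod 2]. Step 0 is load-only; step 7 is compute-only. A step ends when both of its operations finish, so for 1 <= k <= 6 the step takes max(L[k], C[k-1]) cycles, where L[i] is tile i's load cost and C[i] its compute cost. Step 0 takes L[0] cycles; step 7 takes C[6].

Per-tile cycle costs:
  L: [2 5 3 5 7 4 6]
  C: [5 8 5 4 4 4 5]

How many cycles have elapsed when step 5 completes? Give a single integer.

end_cycle[5] = 31

step 0: L[0]=2 → dur=2, Σ=2 | A=load:t0 B=idle [load-only]
step 1: L[1]=5 C[0]=5 → dur=5, Σ=7 | A=compute:t0 B=load:t1 [tied]
step 2: L[2]=3 C[1]=8 → dur=8, Σ=15 | A=load:t2 B=compute:t1 [compute-bound]
step 3: L[3]=5 C[2]=5 → dur=5, Σ=20 | A=compute:t2 B=load:t3 [tied]
step 4: L[4]=7 C[3]=4 → dur=7, Σ=27 | A=load:t4 B=compute:t3 [load-bound]
step 5: L[5]=4 C[4]=4 → dur=4, Σ=31 | A=compute:t4 B=load:t5 [tied]
step 6: L[6]=6 C[5]=4 → dur=6, Σ=37 | A=load:t6 B=compute:t5 [load-bound]
step 7: C[6]=5 → dur=5, Σ=42 | A=compute:t6 B=idle [compute-only]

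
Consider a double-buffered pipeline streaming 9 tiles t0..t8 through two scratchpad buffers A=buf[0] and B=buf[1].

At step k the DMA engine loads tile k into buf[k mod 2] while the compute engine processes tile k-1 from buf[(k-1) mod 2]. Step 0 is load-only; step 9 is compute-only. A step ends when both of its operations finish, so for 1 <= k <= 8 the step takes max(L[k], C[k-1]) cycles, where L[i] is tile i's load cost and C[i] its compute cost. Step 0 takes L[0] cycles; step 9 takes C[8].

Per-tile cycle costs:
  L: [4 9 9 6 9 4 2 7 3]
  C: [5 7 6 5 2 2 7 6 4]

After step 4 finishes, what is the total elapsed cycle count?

end_cycle[4] = 37

step 0: L[0]=4 → dur=4, Σ=4 | A=load:t0 B=idle [load-only]
step 1: L[1]=9 C[0]=5 → dur=9, Σ=13 | A=compute:t0 B=load:t1 [load-bound]
step 2: L[2]=9 C[1]=7 → dur=9, Σ=22 | A=load:t2 B=compute:t1 [load-bound]
step 3: L[3]=6 C[2]=6 → dur=6, Σ=28 | A=compute:t2 B=load:t3 [tied]
step 4: L[4]=9 C[3]=5 → dur=9, Σ=37 | A=load:t4 B=compute:t3 [load-bound]
step 5: L[5]=4 C[4]=2 → dur=4, Σ=41 | A=compute:t4 B=load:t5 [load-bound]
step 6: L[6]=2 C[5]=2 → dur=2, Σ=43 | A=load:t6 B=compute:t5 [tied]
step 7: L[7]=7 C[6]=7 → dur=7, Σ=50 | A=compute:t6 B=load:t7 [tied]
step 8: L[8]=3 C[7]=6 → dur=6, Σ=56 | A=load:t8 B=compute:t7 [compute-bound]
step 9: C[8]=4 → dur=4, Σ=60 | A=compute:t8 B=idle [compute-only]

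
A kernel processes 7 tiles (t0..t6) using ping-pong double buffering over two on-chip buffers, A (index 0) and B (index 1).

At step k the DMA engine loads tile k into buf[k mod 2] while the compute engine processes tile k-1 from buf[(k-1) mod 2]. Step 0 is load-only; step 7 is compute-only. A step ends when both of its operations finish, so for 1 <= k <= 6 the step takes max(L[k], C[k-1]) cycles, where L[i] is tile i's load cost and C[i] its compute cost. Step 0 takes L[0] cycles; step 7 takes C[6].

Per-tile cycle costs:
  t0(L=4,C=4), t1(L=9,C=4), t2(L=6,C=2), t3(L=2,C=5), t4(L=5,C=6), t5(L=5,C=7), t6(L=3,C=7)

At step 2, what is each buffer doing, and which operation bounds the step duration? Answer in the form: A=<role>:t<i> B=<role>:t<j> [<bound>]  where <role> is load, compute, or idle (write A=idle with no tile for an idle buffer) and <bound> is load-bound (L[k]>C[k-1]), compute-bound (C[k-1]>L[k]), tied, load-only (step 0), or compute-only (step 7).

step 0: L[0]=4 → dur=4, Σ=4 | A=load:t0 B=idle [load-only]
step 1: L[1]=9 C[0]=4 → dur=9, Σ=13 | A=compute:t0 B=load:t1 [load-bound]
step 2: L[2]=6 C[1]=4 → dur=6, Σ=19 | A=load:t2 B=compute:t1 [load-bound]
step 3: L[3]=2 C[2]=2 → dur=2, Σ=21 | A=compute:t2 B=load:t3 [tied]
step 4: L[4]=5 C[3]=5 → dur=5, Σ=26 | A=load:t4 B=compute:t3 [tied]
step 5: L[5]=5 C[4]=6 → dur=6, Σ=32 | A=compute:t4 B=load:t5 [compute-bound]
step 6: L[6]=3 C[5]=7 → dur=7, Σ=39 | A=load:t6 B=compute:t5 [compute-bound]
step 7: C[6]=7 → dur=7, Σ=46 | A=compute:t6 B=idle [compute-only]

step 2: A=load:t2 B=compute:t1 [load-bound]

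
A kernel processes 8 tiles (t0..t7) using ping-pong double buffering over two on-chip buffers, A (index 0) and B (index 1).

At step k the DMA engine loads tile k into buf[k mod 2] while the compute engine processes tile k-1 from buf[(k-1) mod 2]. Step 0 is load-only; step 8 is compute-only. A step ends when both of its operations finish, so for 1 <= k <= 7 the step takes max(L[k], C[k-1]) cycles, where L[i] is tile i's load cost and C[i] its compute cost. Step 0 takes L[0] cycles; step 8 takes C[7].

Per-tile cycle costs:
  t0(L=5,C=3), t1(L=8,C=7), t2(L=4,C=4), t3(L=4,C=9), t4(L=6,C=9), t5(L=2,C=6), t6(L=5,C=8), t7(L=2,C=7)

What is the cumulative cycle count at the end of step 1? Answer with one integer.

end_cycle[1] = 13

step 0: L[0]=5 → dur=5, Σ=5 | A=load:t0 B=idle [load-only]
step 1: L[1]=8 C[0]=3 → dur=8, Σ=13 | A=compute:t0 B=load:t1 [load-bound]
step 2: L[2]=4 C[1]=7 → dur=7, Σ=20 | A=load:t2 B=compute:t1 [compute-bound]
step 3: L[3]=4 C[2]=4 → dur=4, Σ=24 | A=compute:t2 B=load:t3 [tied]
step 4: L[4]=6 C[3]=9 → dur=9, Σ=33 | A=load:t4 B=compute:t3 [compute-bound]
step 5: L[5]=2 C[4]=9 → dur=9, Σ=42 | A=compute:t4 B=load:t5 [compute-bound]
step 6: L[6]=5 C[5]=6 → dur=6, Σ=48 | A=load:t6 B=compute:t5 [compute-bound]
step 7: L[7]=2 C[6]=8 → dur=8, Σ=56 | A=compute:t6 B=load:t7 [compute-bound]
step 8: C[7]=7 → dur=7, Σ=63 | A=idle B=compute:t7 [compute-only]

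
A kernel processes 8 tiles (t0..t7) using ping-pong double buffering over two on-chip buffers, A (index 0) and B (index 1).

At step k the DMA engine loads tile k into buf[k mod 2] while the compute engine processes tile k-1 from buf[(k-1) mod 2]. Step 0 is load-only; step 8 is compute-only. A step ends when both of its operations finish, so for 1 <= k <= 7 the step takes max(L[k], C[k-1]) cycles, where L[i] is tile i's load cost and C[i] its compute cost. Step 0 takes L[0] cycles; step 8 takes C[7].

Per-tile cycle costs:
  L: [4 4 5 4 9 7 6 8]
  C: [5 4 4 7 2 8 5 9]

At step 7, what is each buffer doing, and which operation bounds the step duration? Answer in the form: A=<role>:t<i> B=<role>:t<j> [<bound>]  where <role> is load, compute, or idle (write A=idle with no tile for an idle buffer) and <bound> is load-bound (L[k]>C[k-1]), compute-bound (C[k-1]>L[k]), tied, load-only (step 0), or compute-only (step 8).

step 7: A=compute:t6 B=load:t7 [load-bound]

k=0 load=t0/4c comp=- wait=4 total=4
k=1 load=t1/4c comp=t0/5c wait=5 total=9
k=2 load=t2/5c comp=t1/4c wait=5 total=14
k=3 load=t3/4c comp=t2/4c wait=4 total=18
k=4 load=t4/9c comp=t3/7c wait=9 total=27
k=5 load=t5/7c comp=t4/2c wait=7 total=34
k=6 load=t6/6c comp=t5/8c wait=8 total=42
k=7 load=t7/8c comp=t6/5c wait=8 total=50
k=8 load=- comp=t7/9c wait=9 total=59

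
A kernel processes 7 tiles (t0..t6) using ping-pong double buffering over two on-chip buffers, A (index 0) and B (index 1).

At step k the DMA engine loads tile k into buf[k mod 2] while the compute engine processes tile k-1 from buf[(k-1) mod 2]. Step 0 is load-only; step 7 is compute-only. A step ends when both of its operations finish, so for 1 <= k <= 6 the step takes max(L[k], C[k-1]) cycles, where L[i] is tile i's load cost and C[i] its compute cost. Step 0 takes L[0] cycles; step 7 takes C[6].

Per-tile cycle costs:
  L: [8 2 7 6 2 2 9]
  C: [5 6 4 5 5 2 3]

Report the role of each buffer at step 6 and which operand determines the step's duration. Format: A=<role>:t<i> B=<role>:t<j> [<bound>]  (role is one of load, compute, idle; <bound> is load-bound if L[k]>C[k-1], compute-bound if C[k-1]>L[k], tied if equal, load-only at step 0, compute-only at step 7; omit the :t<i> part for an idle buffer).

step 6: A=load:t6 B=compute:t5 [load-bound]

[0] DMA t0→A (8c) ∥ CU idle ⇒ 8c, clock 8
[1] DMA t1→B (2c) ∥ CU A:t0 (5c) ⇒ 5c, clock 13
[2] DMA t2→A (7c) ∥ CU B:t1 (6c) ⇒ 7c, clock 20
[3] DMA t3→B (6c) ∥ CU A:t2 (4c) ⇒ 6c, clock 26
[4] DMA t4→A (2c) ∥ CU B:t3 (5c) ⇒ 5c, clock 31
[5] DMA t5→B (2c) ∥ CU A:t4 (5c) ⇒ 5c, clock 36
[6] DMA t6→A (9c) ∥ CU B:t5 (2c) ⇒ 9c, clock 45
[7] DMA idle ∥ CU A:t6 (3c) ⇒ 3c, clock 48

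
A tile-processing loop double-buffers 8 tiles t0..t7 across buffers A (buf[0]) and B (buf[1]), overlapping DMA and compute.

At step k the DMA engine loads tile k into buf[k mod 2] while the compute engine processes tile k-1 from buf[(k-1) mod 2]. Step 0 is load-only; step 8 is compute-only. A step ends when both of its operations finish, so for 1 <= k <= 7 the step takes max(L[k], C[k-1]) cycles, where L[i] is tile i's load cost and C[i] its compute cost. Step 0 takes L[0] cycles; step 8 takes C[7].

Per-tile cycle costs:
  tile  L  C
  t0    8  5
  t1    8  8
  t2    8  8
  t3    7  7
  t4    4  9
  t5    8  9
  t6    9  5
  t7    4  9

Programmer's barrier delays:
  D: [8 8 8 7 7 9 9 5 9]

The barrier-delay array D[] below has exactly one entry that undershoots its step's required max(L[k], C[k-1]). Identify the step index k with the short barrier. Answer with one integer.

hazard at step 3

k=0 barrier L[0]=8→8c, D[0]=8 ok
k=1 barrier max(L[1]=8,C[0]=5)→8c, D[1]=8 ok
k=2 barrier max(L[2]=8,C[1]=8)→8c, D[2]=8 ok
k=3 barrier max(L[3]=7,C[2]=8)→8c, D[3]=7 SHORT
k=4 barrier max(L[4]=4,C[3]=7)→7c, D[4]=7 ok
k=5 barrier max(L[5]=8,C[4]=9)→9c, D[5]=9 ok
k=6 barrier max(L[6]=9,C[5]=9)→9c, D[6]=9 ok
k=7 barrier max(L[7]=4,C[6]=5)→5c, D[7]=5 ok
k=8 barrier C[7]=9→9c, D[8]=9 ok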